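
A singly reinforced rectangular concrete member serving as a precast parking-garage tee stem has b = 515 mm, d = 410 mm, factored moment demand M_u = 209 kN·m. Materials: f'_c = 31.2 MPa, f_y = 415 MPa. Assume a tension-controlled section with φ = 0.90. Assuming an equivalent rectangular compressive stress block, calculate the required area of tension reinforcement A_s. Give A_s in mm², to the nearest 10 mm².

A_s ≈ 1440 mm²

M_n = M_u/φ = 209/0.90 = 232.222 kN·m.
With M_n = 0.85 f'_c a b (d − a/2), solve the quadratic for a:
a = d − √(d² − 2M_n/(0.85 f'_c b)) = 410 − √(410² − 2 × 232.222×10⁶/(0.85 × 31.2 × 515)) = 43.81 mm.
A_s = 0.85 f'_c a b / f_y = 0.85 × 31.2 × 43.81 × 515 / 415 = 1441.8 mm².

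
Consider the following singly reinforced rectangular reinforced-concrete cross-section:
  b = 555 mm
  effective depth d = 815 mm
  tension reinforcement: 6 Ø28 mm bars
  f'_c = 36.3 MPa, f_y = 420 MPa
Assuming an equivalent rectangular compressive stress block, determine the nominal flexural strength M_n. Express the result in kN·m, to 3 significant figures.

A_s = 6 × 616 = 3696 mm².
T = A_s f_y = 3696 × 420 = 1552320 N = 1552.32 kN.
From C = T: a = T/(0.85 f'_c b) = 1552320/(0.85 × 36.3 × 555) = 90.65 mm.
M_n = T(d − a/2) = 1552.32 kN × (815 − 45.325) mm = 1194.78 kN·m.

M_n ≈ 1190 kN·m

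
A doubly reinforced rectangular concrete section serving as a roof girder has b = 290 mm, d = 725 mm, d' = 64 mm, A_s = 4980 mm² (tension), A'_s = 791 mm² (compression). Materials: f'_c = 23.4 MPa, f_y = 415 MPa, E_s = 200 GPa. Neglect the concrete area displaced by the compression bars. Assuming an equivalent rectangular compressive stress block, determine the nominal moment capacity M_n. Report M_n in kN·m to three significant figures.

Assume both tension and compression steel yield.
Net tension couple steel: A_s − A'_s = 4189 mm².
a = (A_s − A'_s) f_y / (0.85 f'_c b) = 1738435/(0.85 × 23.4 × 290) = 301.39 mm.
c = a/β₁ = 301.39/0.85 = 354.58 mm; ε'_s = 0.003(c − d')/c = 0.0025 ≥ f_y/E_s = 0.0021, so compression steel does yield.
M_n = (A_s − A'_s) f_y (d − a/2) + A'_s f_y (d − d') = [1738435 × (725 − 150.695) + 328265 × (725 − 64)] × 10⁻⁶ = 998.39 + 216.98 = 1215.37 kN·m.

M_n ≈ 1220 kN·m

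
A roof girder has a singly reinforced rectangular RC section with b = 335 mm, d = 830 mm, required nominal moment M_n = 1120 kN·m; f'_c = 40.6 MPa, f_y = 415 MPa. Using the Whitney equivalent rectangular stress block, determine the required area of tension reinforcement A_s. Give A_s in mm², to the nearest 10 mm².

A_s ≈ 3520 mm²

With M_n = 0.85 f'_c a b (d − a/2), solve the quadratic for a:
a = d − √(d² − 2M_n/(0.85 f'_c b)) = 830 − √(830² − 2 × 1120×10⁶/(0.85 × 40.6 × 335)) = 126.34 mm.
A_s = 0.85 f'_c a b / f_y = 0.85 × 40.6 × 126.34 × 335 / 415 = 3519.5 mm².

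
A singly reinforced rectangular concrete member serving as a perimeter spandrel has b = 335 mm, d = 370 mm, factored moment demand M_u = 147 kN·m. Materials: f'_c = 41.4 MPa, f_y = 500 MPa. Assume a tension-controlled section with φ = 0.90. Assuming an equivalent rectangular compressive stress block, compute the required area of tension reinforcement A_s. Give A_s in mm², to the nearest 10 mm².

M_n = M_u/φ = 147/0.90 = 163.333 kN·m.
With M_n = 0.85 f'_c a b (d − a/2), solve the quadratic for a:
a = d − √(d² − 2M_n/(0.85 f'_c b)) = 370 − √(370² − 2 × 163.333×10⁶/(0.85 × 41.4 × 335)) = 39.56 mm.
A_s = 0.85 f'_c a b / f_y = 0.85 × 41.4 × 39.56 × 335 / 500 = 932.7 mm².

A_s ≈ 930 mm²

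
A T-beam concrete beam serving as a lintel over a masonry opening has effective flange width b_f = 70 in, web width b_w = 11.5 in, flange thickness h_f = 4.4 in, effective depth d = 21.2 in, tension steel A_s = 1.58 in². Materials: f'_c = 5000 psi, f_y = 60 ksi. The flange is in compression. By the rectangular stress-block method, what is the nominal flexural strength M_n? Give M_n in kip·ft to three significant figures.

Tension: T = A_s f_y = 1.58 × 60 = 94.8 kips.
Try a within the flange: a = T/(0.85 f'_c b_f) = 94.8/(0.85 × 5 × 70) = 0.319 in.
Since a = 0.319 ≤ h_f = 4.4 in, the stress block lies entirely in the flange; analyse as a rectangular beam of width b_f.
M_n = T(d − a/2) = 94.8 × (21.2 − 0.1595) = 1994.6 kip·in.
M_n = 1994.6/12 = 166.22 kip·ft.

M_n ≈ 166 kip·ft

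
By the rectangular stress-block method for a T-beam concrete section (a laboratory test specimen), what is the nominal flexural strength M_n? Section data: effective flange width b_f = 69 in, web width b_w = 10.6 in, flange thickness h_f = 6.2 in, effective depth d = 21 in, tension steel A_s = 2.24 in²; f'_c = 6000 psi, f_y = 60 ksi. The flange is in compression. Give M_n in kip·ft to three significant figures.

Tension: T = A_s f_y = 2.24 × 60 = 134.4 kips.
Try a within the flange: a = T/(0.85 f'_c b_f) = 134.4/(0.85 × 6 × 69) = 0.382 in.
Since a = 0.382 ≤ h_f = 6.2 in, the stress block lies entirely in the flange; analyse as a rectangular beam of width b_f.
M_n = T(d − a/2) = 134.4 × (21 − 0.191) = 2796.7 kip·in.
M_n = 2796.7/12 = 233.06 kip·ft.

M_n ≈ 233 kip·ft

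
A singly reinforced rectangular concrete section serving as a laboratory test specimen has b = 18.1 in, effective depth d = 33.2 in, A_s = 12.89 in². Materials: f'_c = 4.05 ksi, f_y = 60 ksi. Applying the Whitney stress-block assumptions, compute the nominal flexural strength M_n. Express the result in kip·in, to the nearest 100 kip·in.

M_n ≈ 20900 kip·in

T = A_s f_y = 12.89 × 60 = 773.4 kips.
a = T/(0.85 f'_c b) = 773.4/(0.85 × 4.05 × 18.1) = 12.412 in.
M_n = T(d − a/2) = 773.4 × (33.2 − 6.206) = 20877.2 kip·in.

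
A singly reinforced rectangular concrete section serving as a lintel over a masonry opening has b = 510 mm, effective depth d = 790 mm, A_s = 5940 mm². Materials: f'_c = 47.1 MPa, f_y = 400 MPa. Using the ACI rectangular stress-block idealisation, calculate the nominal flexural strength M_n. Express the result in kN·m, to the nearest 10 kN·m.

M_n ≈ 1740 kN·m

T = A_s f_y = 5940 × 400 = 2376000 N = 2376 kN.
From C = T: a = T/(0.85 f'_c b) = 2376000/(0.85 × 47.1 × 510) = 116.37 mm.
M_n = T(d − a/2) = 2376 kN × (790 − 58.185) mm = 1738.79 kN·m.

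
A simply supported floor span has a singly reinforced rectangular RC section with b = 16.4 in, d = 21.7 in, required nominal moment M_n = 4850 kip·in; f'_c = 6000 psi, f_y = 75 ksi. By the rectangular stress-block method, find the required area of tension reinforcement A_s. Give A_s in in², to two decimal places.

A_s ≈ 3.19 in²

From M_n = 0.85 f'_c a b (d − a/2):
a = d − √(d² − 2M_n/(0.85 f'_c b)) = 21.7 − √(21.7² − 2 × 4850/(0.85 × 6 × 16.4)) = 2.861 in.
A_s = 0.85 f'_c a b / f_y = 0.85 × 6 × 2.861 × 16.4 / 75 = 3.191 in².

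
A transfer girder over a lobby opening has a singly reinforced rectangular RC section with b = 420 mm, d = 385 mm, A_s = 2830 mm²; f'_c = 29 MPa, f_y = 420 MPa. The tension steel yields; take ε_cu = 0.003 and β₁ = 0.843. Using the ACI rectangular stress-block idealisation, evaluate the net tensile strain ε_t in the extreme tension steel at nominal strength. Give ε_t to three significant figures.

a = A_s f_y/(0.85 f'_c b) = 114.81 mm.
β₁ = 0.843, so c = a/β₁ = 114.81/0.843 = 136.19 mm.
From the linear strain diagram with ε_cu = 0.003: ε_t = 0.003 (d − c)/c = 0.003 × (385 − 136.19)/136.19 = 0.00548.
Since ε_t ≥ 0.005, the section is tension-controlled.

ε_t ≈ 0.00548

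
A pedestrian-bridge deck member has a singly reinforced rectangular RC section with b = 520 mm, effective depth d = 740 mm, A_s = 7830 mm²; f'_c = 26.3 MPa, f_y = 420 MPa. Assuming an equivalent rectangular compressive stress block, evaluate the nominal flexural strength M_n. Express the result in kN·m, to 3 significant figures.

M_n ≈ 1970 kN·m

T = A_s f_y = 7830 × 420 = 3288600 N = 3288.6 kN.
From C = T: a = T/(0.85 f'_c b) = 3288600/(0.85 × 26.3 × 520) = 282.90 mm.
M_n = T(d − a/2) = 3288.6 kN × (740 − 141.45) mm = 1968.39 kN·m.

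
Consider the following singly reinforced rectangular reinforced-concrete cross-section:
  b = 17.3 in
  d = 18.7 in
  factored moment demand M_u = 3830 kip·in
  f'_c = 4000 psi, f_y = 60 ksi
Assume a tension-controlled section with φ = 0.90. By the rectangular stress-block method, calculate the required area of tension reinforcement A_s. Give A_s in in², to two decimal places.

M_n = M_u/φ = 3830/0.90 = 4255.56 kip·in.
From M_n = 0.85 f'_c a b (d − a/2):
a = d − √(d² − 2M_n/(0.85 f'_c b)) = 18.7 − √(18.7² − 2 × 4255.56/(0.85 × 4 × 17.3)) = 4.382 in.
A_s = 0.85 f'_c a b / f_y = 0.85 × 4 × 4.382 × 17.3 / 60 = 4.296 in².

A_s ≈ 4.30 in²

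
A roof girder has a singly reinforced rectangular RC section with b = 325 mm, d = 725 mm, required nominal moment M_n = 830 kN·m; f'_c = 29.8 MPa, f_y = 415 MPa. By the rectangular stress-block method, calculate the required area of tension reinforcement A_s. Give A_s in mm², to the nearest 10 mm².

A_s ≈ 3090 mm²

With M_n = 0.85 f'_c a b (d − a/2), solve the quadratic for a:
a = d − √(d² − 2M_n/(0.85 f'_c b)) = 725 − √(725² − 2 × 830×10⁶/(0.85 × 29.8 × 325)) = 155.81 mm.
A_s = 0.85 f'_c a b / f_y = 0.85 × 29.8 × 155.81 × 325 / 415 = 3090.8 mm².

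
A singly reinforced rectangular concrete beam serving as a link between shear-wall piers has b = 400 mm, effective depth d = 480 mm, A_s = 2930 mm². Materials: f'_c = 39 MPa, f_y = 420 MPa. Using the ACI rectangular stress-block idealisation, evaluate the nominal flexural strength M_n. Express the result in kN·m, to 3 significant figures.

M_n ≈ 534 kN·m

T = A_s f_y = 2930 × 420 = 1230600 N = 1230.6 kN.
From C = T: a = T/(0.85 f'_c b) = 1230600/(0.85 × 39 × 400) = 92.81 mm.
M_n = T(d − a/2) = 1230.6 kN × (480 − 46.405) mm = 533.58 kN·m.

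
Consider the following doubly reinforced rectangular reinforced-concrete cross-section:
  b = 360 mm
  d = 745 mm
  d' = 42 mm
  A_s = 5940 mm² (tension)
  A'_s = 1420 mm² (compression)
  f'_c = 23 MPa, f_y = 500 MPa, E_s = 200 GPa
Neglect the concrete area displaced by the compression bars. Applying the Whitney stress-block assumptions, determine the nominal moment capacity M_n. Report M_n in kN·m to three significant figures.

M_n ≈ 1820 kN·m

Assume both tension and compression steel yield.
Net tension couple steel: A_s − A'_s = 4520 mm².
a = (A_s − A'_s) f_y / (0.85 f'_c b) = 2260000/(0.85 × 23 × 360) = 321.11 mm.
c = a/β₁ = 321.11/0.85 = 377.78 mm; ε'_s = 0.003(c − d')/c = 0.0027 ≥ f_y/E_s = 0.0025, so compression steel does yield.
M_n = (A_s − A'_s) f_y (d − a/2) + A'_s f_y (d − d') = [2260000 × (745 − 160.555) + 710000 × (745 − 42)] × 10⁻⁶ = 1320.85 + 499.13 = 1819.98 kN·m.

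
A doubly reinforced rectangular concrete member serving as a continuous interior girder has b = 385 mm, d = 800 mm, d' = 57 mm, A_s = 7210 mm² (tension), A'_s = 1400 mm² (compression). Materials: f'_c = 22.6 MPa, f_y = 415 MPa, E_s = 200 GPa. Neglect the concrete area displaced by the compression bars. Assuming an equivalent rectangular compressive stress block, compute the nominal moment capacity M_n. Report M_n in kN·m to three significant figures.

M_n ≈ 1970 kN·m

Assume both tension and compression steel yield.
Net tension couple steel: A_s − A'_s = 5810 mm².
a = (A_s − A'_s) f_y / (0.85 f'_c b) = 2411150/(0.85 × 22.6 × 385) = 326.01 mm.
c = a/β₁ = 326.01/0.85 = 383.54 mm; ε'_s = 0.003(c − d')/c = 0.0026 ≥ f_y/E_s = 0.0021, so compression steel does yield.
M_n = (A_s − A'_s) f_y (d − a/2) + A'_s f_y (d − d') = [2411150 × (800 − 163.005) + 581000 × (800 − 57)] × 10⁻⁶ = 1535.89 + 431.68 = 1967.57 kN·m.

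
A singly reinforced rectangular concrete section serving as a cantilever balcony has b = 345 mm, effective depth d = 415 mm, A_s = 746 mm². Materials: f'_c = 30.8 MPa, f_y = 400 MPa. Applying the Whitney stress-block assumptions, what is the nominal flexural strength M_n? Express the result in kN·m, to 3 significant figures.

M_n ≈ 119 kN·m

T = A_s f_y = 746 × 400 = 298400 N = 298.4 kN.
From C = T: a = T/(0.85 f'_c b) = 298400/(0.85 × 30.8 × 345) = 33.04 mm.
M_n = T(d − a/2) = 298.4 kN × (415 − 16.52) mm = 118.91 kN·m.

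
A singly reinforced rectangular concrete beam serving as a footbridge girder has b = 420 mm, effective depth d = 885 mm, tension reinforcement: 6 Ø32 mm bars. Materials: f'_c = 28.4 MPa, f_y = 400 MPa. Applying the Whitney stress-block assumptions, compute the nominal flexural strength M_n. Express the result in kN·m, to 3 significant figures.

A_s = 6 × 804 = 4824 mm².
T = A_s f_y = 4824 × 400 = 1929600 N = 1929.6 kN.
From C = T: a = T/(0.85 f'_c b) = 1929600/(0.85 × 28.4 × 420) = 190.32 mm.
M_n = T(d − a/2) = 1929.6 kN × (885 − 95.16) mm = 1524.08 kN·m.

M_n ≈ 1520 kN·m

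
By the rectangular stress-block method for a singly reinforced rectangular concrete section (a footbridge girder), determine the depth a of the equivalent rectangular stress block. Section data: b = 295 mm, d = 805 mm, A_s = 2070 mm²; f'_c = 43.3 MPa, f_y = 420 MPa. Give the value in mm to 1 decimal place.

a ≈ 80.1 mm

T = A_s f_y = 2070 × 420 = 869400 N = 869.4 kN.
Setting C = 0.85 f'_c a b equal to T: a = 869400/(0.85 × 43.3 × 295) = 80.1 mm.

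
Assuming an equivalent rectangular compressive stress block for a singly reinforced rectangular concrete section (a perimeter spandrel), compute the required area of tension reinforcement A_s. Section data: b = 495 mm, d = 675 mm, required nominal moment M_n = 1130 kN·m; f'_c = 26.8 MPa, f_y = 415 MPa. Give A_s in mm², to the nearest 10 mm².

A_s ≈ 4610 mm²

With M_n = 0.85 f'_c a b (d − a/2), solve the quadratic for a:
a = d − √(d² − 2M_n/(0.85 f'_c b)) = 675 − √(675² − 2 × 1130×10⁶/(0.85 × 26.8 × 495)) = 169.83 mm.
A_s = 0.85 f'_c a b / f_y = 0.85 × 26.8 × 169.83 × 495 / 415 = 4614.5 mm².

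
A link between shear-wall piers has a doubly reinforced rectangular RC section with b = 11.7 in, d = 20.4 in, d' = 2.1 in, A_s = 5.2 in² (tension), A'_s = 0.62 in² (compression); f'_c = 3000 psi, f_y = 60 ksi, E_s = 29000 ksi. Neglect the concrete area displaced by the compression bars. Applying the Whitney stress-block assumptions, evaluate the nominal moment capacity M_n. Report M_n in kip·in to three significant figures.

Assume both steels yield.
a = (A_s − A'_s) f_y/(0.85 f'_c b) = (5.2 − 0.62) × 60/(0.85 × 3 × 11.7) = 9.211 in.
c = a/β₁ = 9.211/0.85 = 10.836 in; ε'_s = 0.003(c − d')/c = 0.0024 ≥ ε_y = 0.0021, so the compression steel yields.
M_n = (A_s − A'_s) f_y (d − a/2) + A'_s f_y (d − d') = 274.8 × (20.4 − 4.6055) + 37.2 × (20.4 − 2.1) = 4340.3 + 680.8 = 5021.1 kip·in.

M_n ≈ 5020 kip·in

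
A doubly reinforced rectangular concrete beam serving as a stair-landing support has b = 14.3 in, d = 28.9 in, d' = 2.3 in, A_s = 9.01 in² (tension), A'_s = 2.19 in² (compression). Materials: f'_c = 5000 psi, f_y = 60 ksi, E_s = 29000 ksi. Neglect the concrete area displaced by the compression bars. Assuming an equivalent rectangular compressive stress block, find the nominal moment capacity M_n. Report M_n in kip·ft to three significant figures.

M_n ≈ 1160 kip·ft

Assume both steels yield.
a = (A_s − A'_s) f_y/(0.85 f'_c b) = (9.01 − 2.19) × 60/(0.85 × 5 × 14.3) = 6.733 in.
c = a/β₁ = 6.733/0.8 = 8.416 in; ε'_s = 0.003(c − d')/c = 0.0022 ≥ ε_y = 0.0021, so the compression steel yields.
M_n = (A_s − A'_s) f_y (d − a/2) + A'_s f_y (d − d') = 409.2 × (28.9 − 3.3665) + 131.4 × (28.9 − 2.3) = 10448.3 + 3495.2 = 13943.5 kip·in = 13943.5/12 = 1161.96 kip·ft.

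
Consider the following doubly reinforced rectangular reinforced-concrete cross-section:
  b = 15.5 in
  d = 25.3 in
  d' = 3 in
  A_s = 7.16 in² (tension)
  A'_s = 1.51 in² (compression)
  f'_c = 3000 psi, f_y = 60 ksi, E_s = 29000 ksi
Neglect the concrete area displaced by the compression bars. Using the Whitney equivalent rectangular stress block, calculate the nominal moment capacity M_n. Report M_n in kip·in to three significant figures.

Assume both steels yield.
a = (A_s − A'_s) f_y/(0.85 f'_c b) = (7.16 − 1.51) × 60/(0.85 × 3 × 15.5) = 8.577 in.
c = a/β₁ = 8.577/0.85 = 10.091 in; ε'_s = 0.003(c − d')/c = 0.0021 ≥ ε_y = 0.0021, so the compression steel yields.
M_n = (A_s − A'_s) f_y (d − a/2) + A'_s f_y (d − d') = 339 × (25.3 − 4.2885) + 90.6 × (25.3 − 3) = 7122.9 + 2020.4 = 9143.3 kip·in.

M_n ≈ 9140 kip·in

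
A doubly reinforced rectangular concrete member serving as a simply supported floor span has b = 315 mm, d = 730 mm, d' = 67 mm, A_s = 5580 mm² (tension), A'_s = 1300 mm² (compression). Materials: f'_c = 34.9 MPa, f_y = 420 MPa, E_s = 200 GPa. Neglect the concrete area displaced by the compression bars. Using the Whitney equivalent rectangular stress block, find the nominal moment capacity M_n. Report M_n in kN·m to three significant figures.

M_n ≈ 1500 kN·m

Assume both tension and compression steel yield.
Net tension couple steel: A_s − A'_s = 4280 mm².
a = (A_s − A'_s) f_y / (0.85 f'_c b) = 1797600/(0.85 × 34.9 × 315) = 192.37 mm.
c = a/β₁ = 192.37/0.801 = 240.16 mm; ε'_s = 0.003(c − d')/c = 0.0022 ≥ f_y/E_s = 0.0021, so compression steel does yield.
M_n = (A_s − A'_s) f_y (d − a/2) + A'_s f_y (d − d') = [1797600 × (730 − 96.185) + 546000 × (730 − 67)] × 10⁻⁶ = 1139.35 + 362.00 = 1501.35 kN·m.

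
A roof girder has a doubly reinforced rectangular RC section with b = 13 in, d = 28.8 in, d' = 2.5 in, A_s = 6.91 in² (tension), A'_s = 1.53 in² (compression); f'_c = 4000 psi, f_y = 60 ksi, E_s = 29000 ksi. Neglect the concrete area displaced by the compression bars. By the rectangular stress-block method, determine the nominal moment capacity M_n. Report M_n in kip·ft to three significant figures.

Assume both steels yield.
a = (A_s − A'_s) f_y/(0.85 f'_c b) = (6.91 − 1.53) × 60/(0.85 × 4 × 13) = 7.303 in.
c = a/β₁ = 7.303/0.85 = 8.592 in; ε'_s = 0.003(c − d')/c = 0.0021 ≥ ε_y = 0.0021, so the compression steel yields.
M_n = (A_s − A'_s) f_y (d − a/2) + A'_s f_y (d − d') = 322.8 × (28.8 − 3.6515) + 91.8 × (28.8 − 2.5) = 8117.9 + 2414.3 = 10532.2 kip·in = 10532.2/12 = 877.68 kip·ft.

M_n ≈ 878 kip·ft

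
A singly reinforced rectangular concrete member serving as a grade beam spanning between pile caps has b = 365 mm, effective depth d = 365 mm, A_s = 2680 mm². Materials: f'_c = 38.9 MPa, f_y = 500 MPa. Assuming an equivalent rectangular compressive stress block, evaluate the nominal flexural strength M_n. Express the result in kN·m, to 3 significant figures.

T = A_s f_y = 2680 × 500 = 1340000 N = 1340 kN.
From C = T: a = T/(0.85 f'_c b) = 1340000/(0.85 × 38.9 × 365) = 111.03 mm.
M_n = T(d − a/2) = 1340 kN × (365 − 55.515) mm = 414.71 kN·m.

M_n ≈ 415 kN·m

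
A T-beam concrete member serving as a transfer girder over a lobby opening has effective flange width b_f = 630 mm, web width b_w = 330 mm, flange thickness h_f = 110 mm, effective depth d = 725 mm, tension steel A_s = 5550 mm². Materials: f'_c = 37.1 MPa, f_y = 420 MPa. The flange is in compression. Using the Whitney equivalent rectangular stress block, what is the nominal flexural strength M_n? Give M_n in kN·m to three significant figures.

M_n ≈ 1550 kN·m

Tension: T = A_s f_y = 5550 × 420 = 2331000 N.
Try a within the flange: a = T/(0.85 f'_c b_f) = 2331000/(0.85 × 37.1 × 630) = 117.33 mm.
a = 117.33 > h_f = 110 mm: the block extends into the web. Split into flange-overhang and web parts.
C_f = 0.85 f'_c (b_f − b_w) h_f = 0.85 × 37.1 × (630 − 330) × 110 = 1040655 N.
Remaining web compression depth: a_w = (T − C_f)/(0.85 f'_c b_w) = (2331000 − 1040655)/(0.85 × 37.1 × 330) = 123.99 mm.
M_n = C_f(d − h_f/2) + (T − C_f)(d − a_w/2) = 1040655 × (725 − 55) + 1290345 × (725 − 61.995) = 697.24 + 855.51 = 1552.75 × 10⁶ N·mm.
M_n = 1552.75 kN·m.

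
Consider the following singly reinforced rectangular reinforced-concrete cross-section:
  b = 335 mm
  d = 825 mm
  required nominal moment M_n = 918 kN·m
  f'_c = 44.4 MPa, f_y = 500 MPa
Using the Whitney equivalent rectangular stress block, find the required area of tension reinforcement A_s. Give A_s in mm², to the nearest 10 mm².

With M_n = 0.85 f'_c a b (d − a/2), solve the quadratic for a:
a = d − √(d² − 2M_n/(0.85 f'_c b)) = 825 − √(825² − 2 × 918×10⁶/(0.85 × 44.4 × 335)) = 93.29 mm.
A_s = 0.85 f'_c a b / f_y = 0.85 × 44.4 × 93.29 × 335 / 500 = 2358.9 mm².

A_s ≈ 2360 mm²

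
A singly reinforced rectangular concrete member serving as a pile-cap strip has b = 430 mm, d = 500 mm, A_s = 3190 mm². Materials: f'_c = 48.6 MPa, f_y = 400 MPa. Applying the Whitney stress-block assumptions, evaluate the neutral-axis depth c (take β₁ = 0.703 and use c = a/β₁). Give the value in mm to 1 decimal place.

c ≈ 102.2 mm

T = A_s f_y = 3190 × 400 = 1276000 N = 1276 kN.
Setting C = 0.85 f'_c a b equal to T: a = 1276000/(0.85 × 48.6 × 430) = 71.833 mm.
With β₁ = 0.703, c = a/β₁ = 71.833/0.703 = 102.2 mm.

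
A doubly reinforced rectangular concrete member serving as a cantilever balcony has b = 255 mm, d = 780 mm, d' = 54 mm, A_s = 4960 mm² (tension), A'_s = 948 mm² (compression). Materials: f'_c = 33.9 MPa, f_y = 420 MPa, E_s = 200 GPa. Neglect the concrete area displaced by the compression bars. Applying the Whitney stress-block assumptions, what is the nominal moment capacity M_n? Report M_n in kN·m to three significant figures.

Assume both tension and compression steel yield.
Net tension couple steel: A_s − A'_s = 4012 mm².
a = (A_s − A'_s) f_y / (0.85 f'_c b) = 1685040/(0.85 × 33.9 × 255) = 229.33 mm.
c = a/β₁ = 229.33/0.808 = 283.82 mm; ε'_s = 0.003(c − d')/c = 0.0024 ≥ f_y/E_s = 0.0021, so compression steel does yield.
M_n = (A_s − A'_s) f_y (d − a/2) + A'_s f_y (d − d') = [1685040 × (780 − 114.665) + 398160 × (780 − 54)] × 10⁻⁶ = 1121.12 + 289.06 = 1410.18 kN·m.

M_n ≈ 1410 kN·m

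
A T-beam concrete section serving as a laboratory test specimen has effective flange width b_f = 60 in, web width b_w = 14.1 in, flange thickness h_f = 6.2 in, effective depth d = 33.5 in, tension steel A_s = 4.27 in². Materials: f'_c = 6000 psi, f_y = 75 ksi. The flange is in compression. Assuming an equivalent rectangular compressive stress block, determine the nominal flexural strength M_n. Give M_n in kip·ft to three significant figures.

M_n ≈ 880 kip·ft

Tension: T = A_s f_y = 4.27 × 75 = 320.25 kips.
Try a within the flange: a = T/(0.85 f'_c b_f) = 320.25/(0.85 × 6 × 60) = 1.047 in.
Since a = 1.047 ≤ h_f = 6.2 in, the stress block lies entirely in the flange; analyse as a rectangular beam of width b_f.
M_n = T(d − a/2) = 320.25 × (33.5 − 0.5235) = 10560.7 kip·in.
M_n = 10560.7/12 = 880.06 kip·ft.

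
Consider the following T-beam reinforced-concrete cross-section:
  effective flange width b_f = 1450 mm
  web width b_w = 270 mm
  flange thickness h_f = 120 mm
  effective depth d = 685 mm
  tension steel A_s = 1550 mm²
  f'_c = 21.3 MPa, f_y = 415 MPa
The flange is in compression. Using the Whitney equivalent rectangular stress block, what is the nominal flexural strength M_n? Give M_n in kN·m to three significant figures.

M_n ≈ 433 kN·m

Tension: T = A_s f_y = 1550 × 415 = 643250 N.
Try a within the flange: a = T/(0.85 f'_c b_f) = 643250/(0.85 × 21.3 × 1450) = 24.50 mm.
Since a = 24.50 ≤ h_f = 120 mm, the stress block lies entirely in the flange; analyse as a rectangular beam of width b_f.
M_n = T(d − a/2) = 643250 × (685 − 12.25) = 432.75 × 10⁶ N·mm.
M_n = 432.75 kN·m.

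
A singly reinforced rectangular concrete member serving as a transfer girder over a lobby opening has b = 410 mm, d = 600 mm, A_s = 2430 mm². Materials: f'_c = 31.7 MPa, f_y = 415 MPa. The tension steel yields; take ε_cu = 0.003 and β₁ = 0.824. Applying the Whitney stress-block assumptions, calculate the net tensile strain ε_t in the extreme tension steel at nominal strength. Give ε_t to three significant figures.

ε_t ≈ 0.0132

a = A_s f_y/(0.85 f'_c b) = 91.28 mm.
β₁ = 0.824, so c = a/β₁ = 91.28/0.824 = 110.78 mm.
From the linear strain diagram with ε_cu = 0.003: ε_t = 0.003 (d − c)/c = 0.003 × (600 − 110.78)/110.78 = 0.0132.
Since ε_t ≥ 0.005, the section is tension-controlled.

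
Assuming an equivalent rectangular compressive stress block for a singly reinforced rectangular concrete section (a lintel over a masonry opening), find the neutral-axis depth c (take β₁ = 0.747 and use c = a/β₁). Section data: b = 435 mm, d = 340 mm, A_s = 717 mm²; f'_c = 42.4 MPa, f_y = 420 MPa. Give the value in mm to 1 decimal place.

T = A_s f_y = 717 × 420 = 301140 N = 301.14 kN.
Setting C = 0.85 f'_c a b equal to T: a = 301140/(0.85 × 42.4 × 435) = 19.209 mm.
With β₁ = 0.747, c = a/β₁ = 19.209/0.747 = 25.7 mm.

c ≈ 25.7 mm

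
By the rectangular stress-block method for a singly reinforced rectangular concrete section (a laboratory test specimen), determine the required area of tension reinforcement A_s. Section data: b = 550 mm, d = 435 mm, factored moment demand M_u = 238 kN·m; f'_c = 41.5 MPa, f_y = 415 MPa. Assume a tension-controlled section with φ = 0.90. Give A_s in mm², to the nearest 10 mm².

M_n = M_u/φ = 238/0.90 = 264.444 kN·m.
With M_n = 0.85 f'_c a b (d − a/2), solve the quadratic for a:
a = d − √(d² − 2M_n/(0.85 f'_c b)) = 435 − √(435² − 2 × 264.444×10⁶/(0.85 × 41.5 × 550)) = 32.55 mm.
A_s = 0.85 f'_c a b / f_y = 0.85 × 41.5 × 32.55 × 550 / 415 = 1521.7 mm².

A_s ≈ 1520 mm²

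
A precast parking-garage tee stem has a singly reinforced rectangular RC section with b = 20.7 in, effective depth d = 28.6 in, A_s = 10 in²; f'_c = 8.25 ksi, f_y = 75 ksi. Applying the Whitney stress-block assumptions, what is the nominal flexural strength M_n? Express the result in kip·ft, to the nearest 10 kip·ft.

T = A_s f_y = 10 × 75 = 750 kips.
a = T/(0.85 f'_c b) = 750/(0.85 × 8.25 × 20.7) = 5.167 in.
M_n = T(d − a/2) = 750 × (28.6 − 2.5835) = 19512.4 kip·in = 19512.4/12 = 1626.03 kip·ft.

M_n ≈ 1630 kip·ft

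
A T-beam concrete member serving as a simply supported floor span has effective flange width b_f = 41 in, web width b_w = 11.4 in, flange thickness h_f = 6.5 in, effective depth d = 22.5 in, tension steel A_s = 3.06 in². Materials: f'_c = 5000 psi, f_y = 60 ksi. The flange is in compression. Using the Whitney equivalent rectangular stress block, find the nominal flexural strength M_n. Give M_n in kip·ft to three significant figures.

Tension: T = A_s f_y = 3.06 × 60 = 183.6 kips.
Try a within the flange: a = T/(0.85 f'_c b_f) = 183.6/(0.85 × 5 × 41) = 1.054 in.
Since a = 1.054 ≤ h_f = 6.5 in, the stress block lies entirely in the flange; analyse as a rectangular beam of width b_f.
M_n = T(d − a/2) = 183.6 × (22.5 − 0.527) = 4034.2 kip·in.
M_n = 4034.2/12 = 336.18 kip·ft.

M_n ≈ 336 kip·ft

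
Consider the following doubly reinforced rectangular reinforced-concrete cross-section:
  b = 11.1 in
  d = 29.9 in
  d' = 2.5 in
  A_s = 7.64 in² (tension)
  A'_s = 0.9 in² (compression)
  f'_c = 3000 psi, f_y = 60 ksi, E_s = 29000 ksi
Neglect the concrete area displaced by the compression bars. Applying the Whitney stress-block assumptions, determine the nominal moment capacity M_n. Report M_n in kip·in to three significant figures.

M_n ≈ 10700 kip·in

Assume both steels yield.
a = (A_s − A'_s) f_y/(0.85 f'_c b) = (7.64 − 0.9) × 60/(0.85 × 3 × 11.1) = 14.287 in.
c = a/β₁ = 14.287/0.85 = 16.808 in; ε'_s = 0.003(c − d')/c = 0.0026 ≥ ε_y = 0.0021, so the compression steel yields.
M_n = (A_s − A'_s) f_y (d − a/2) + A'_s f_y (d − d') = 404.4 × (29.9 − 7.1435) + 54 × (29.9 − 2.5) = 9202.7 + 1479.6 = 10682.3 kip·in.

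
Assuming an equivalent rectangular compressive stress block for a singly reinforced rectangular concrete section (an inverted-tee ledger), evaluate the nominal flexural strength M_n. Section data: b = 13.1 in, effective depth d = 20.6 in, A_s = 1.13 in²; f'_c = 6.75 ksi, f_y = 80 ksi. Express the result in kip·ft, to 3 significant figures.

M_n ≈ 151 kip·ft

T = A_s f_y = 1.13 × 80 = 90.4 kips.
a = T/(0.85 f'_c b) = 90.4/(0.85 × 6.75 × 13.1) = 1.203 in.
M_n = T(d − a/2) = 90.4 × (20.6 − 0.6015) = 1807.9 kip·in = 1807.9/12 = 150.66 kip·ft.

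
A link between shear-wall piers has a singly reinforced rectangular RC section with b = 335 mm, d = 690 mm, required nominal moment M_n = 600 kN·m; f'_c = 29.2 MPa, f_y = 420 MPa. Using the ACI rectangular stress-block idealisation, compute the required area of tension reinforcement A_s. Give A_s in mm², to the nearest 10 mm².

With M_n = 0.85 f'_c a b (d − a/2), solve the quadratic for a:
a = d − √(d² − 2M_n/(0.85 f'_c b)) = 690 − √(690² − 2 × 600×10⁶/(0.85 × 29.2 × 335)) = 114.00 mm.
A_s = 0.85 f'_c a b / f_y = 0.85 × 29.2 × 114.00 × 335 / 420 = 2256.8 mm².

A_s ≈ 2260 mm²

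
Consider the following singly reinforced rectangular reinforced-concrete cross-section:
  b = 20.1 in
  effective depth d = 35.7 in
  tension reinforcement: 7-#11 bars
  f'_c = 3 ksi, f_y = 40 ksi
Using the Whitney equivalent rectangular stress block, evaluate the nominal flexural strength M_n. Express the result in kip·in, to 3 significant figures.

A_s = 7 × 1.56 = 10.92 in².
T = A_s f_y = 10.92 × 40 = 436.8 kips.
a = T/(0.85 f'_c b) = 436.8/(0.85 × 3 × 20.1) = 8.522 in.
M_n = T(d − a/2) = 436.8 × (35.7 − 4.261) = 13732.6 kip·in.

M_n ≈ 13700 kip·in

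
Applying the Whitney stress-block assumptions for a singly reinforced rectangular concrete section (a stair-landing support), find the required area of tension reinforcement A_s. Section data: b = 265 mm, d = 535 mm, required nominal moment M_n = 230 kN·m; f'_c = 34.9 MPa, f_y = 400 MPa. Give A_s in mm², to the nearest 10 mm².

A_s ≈ 1140 mm²

With M_n = 0.85 f'_c a b (d − a/2), solve the quadratic for a:
a = d − √(d² − 2M_n/(0.85 f'_c b)) = 535 − √(535² − 2 × 230×10⁶/(0.85 × 34.9 × 265)) = 57.81 mm.
A_s = 0.85 f'_c a b / f_y = 0.85 × 34.9 × 57.81 × 265 / 400 = 1136.1 mm².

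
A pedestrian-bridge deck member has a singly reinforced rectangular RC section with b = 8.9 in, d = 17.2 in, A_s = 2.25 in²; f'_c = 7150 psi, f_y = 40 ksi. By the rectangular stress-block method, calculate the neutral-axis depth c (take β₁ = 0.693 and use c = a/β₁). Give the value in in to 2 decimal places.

T = A_s f_y = 2.25 × 40 = 90 kips.
a = T/(0.85 f'_c b) = 90/(0.85 × 7.15 × 8.9) = 1.6639 in.
With β₁ = 0.693, c = a/β₁ = 1.6639/0.693 = 2.40 in.

c ≈ 2.40 in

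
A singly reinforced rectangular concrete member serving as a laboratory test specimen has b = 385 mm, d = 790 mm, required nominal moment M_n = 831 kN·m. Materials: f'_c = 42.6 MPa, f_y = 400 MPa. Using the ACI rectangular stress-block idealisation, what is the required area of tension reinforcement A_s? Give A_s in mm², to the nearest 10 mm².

A_s ≈ 2770 mm²

With M_n = 0.85 f'_c a b (d − a/2), solve the quadratic for a:
a = d − √(d² − 2M_n/(0.85 f'_c b)) = 790 − √(790² − 2 × 831×10⁶/(0.85 × 42.6 × 385)) = 79.45 mm.
A_s = 0.85 f'_c a b / f_y = 0.85 × 42.6 × 79.45 × 385 / 400 = 2769.0 mm².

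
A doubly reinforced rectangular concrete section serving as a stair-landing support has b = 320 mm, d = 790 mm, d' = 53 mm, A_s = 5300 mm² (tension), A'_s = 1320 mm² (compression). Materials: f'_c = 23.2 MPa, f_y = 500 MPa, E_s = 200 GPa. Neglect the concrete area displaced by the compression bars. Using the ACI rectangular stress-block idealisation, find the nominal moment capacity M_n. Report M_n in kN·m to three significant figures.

M_n ≈ 1740 kN·m

Assume both tension and compression steel yield.
Net tension couple steel: A_s − A'_s = 3980 mm².
a = (A_s − A'_s) f_y / (0.85 f'_c b) = 1990000/(0.85 × 23.2 × 320) = 315.35 mm.
c = a/β₁ = 315.35/0.85 = 371.00 mm; ε'_s = 0.003(c − d')/c = 0.0026 ≥ f_y/E_s = 0.0025, so compression steel does yield.
M_n = (A_s − A'_s) f_y (d − a/2) + A'_s f_y (d − d') = [1990000 × (790 − 157.675) + 660000 × (790 − 53)] × 10⁻⁶ = 1258.33 + 486.42 = 1744.75 kN·m.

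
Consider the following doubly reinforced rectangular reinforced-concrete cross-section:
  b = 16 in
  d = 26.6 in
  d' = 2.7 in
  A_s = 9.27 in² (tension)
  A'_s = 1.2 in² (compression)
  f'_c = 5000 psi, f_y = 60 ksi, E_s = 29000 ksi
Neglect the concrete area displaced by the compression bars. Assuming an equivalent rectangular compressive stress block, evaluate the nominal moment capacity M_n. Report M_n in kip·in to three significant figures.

Assume both steels yield.
a = (A_s − A'_s) f_y/(0.85 f'_c b) = (9.27 − 1.2) × 60/(0.85 × 5 × 16) = 7.121 in.
c = a/β₁ = 7.121/0.8 = 8.901 in; ε'_s = 0.003(c − d')/c = 0.0021 ≥ ε_y = 0.0021, so the compression steel yields.
M_n = (A_s − A'_s) f_y (d − a/2) + A'_s f_y (d − d') = 484.2 × (26.6 − 3.5605) + 72 × (26.6 − 2.7) = 11155.7 + 1720.8 = 12876.5 kip·in.

M_n ≈ 12900 kip·in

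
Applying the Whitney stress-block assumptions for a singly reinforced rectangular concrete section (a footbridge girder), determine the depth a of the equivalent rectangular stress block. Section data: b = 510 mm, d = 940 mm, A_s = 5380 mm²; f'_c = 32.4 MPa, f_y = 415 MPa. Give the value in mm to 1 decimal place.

T = A_s f_y = 5380 × 415 = 2232700 N = 2232.7 kN.
Setting C = 0.85 f'_c a b equal to T: a = 2232700/(0.85 × 32.4 × 510) = 159.0 mm.

a ≈ 159.0 mm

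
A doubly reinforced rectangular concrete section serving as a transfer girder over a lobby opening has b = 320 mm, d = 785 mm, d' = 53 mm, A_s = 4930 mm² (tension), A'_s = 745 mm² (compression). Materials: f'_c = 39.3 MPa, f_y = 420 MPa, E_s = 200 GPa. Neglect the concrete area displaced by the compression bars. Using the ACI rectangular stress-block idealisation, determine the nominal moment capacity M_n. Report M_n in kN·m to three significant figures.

Assume both tension and compression steel yield.
Net tension couple steel: A_s − A'_s = 4185 mm².
a = (A_s − A'_s) f_y / (0.85 f'_c b) = 1757700/(0.85 × 39.3 × 320) = 164.43 mm.
c = a/β₁ = 164.43/0.769 = 213.82 mm; ε'_s = 0.003(c − d')/c = 0.0023 ≥ f_y/E_s = 0.0021, so compression steel does yield.
M_n = (A_s − A'_s) f_y (d − a/2) + A'_s f_y (d − d') = [1757700 × (785 − 82.215) + 312900 × (785 − 53)] × 10⁻⁶ = 1235.29 + 229.04 = 1464.33 kN·m.

M_n ≈ 1460 kN·m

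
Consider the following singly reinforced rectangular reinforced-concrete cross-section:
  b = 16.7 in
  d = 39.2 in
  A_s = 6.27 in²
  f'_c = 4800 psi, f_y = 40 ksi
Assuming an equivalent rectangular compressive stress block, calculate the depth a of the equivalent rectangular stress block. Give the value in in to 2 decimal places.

T = A_s f_y = 6.27 × 40 = 250.8 kips.
a = T/(0.85 f'_c b) = 250.8/(0.85 × 4.8 × 16.7) = 3.68 in.

a ≈ 3.68 in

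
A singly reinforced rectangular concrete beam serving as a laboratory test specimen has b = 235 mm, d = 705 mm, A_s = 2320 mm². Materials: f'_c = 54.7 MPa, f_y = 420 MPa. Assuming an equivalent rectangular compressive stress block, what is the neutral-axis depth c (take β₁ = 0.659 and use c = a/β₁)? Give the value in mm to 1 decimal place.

T = A_s f_y = 2320 × 420 = 974400 N = 974.4 kN.
Setting C = 0.85 f'_c a b equal to T: a = 974400/(0.85 × 54.7 × 235) = 89.179 mm.
With β₁ = 0.659, c = a/β₁ = 89.179/0.659 = 135.3 mm.

c ≈ 135.3 mm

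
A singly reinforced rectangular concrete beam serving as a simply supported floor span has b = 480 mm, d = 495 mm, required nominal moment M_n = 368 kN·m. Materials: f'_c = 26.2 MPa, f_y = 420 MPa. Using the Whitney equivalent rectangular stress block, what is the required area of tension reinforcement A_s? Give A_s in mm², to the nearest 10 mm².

With M_n = 0.85 f'_c a b (d − a/2), solve the quadratic for a:
a = d − √(d² − 2M_n/(0.85 f'_c b)) = 495 − √(495² − 2 × 368×10⁶/(0.85 × 26.2 × 480)) = 75.27 mm.
A_s = 0.85 f'_c a b / f_y = 0.85 × 26.2 × 75.27 × 480 / 420 = 1915.7 mm².

A_s ≈ 1920 mm²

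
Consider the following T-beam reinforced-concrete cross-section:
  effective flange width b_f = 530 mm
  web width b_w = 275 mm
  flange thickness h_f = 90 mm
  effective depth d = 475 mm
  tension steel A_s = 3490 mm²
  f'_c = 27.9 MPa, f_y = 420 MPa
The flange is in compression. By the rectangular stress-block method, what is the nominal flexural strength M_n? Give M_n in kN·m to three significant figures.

Tension: T = A_s f_y = 3490 × 420 = 1465800 N.
Try a within the flange: a = T/(0.85 f'_c b_f) = 1465800/(0.85 × 27.9 × 530) = 116.62 mm.
a = 116.62 > h_f = 90 mm: the block extends into the web. Split into flange-overhang and web parts.
C_f = 0.85 f'_c (b_f − b_w) h_f = 0.85 × 27.9 × (530 − 275) × 90 = 544259 N.
Remaining web compression depth: a_w = (T − C_f)/(0.85 f'_c b_w) = (1465800 − 544259)/(0.85 × 27.9 × 275) = 141.31 mm.
M_n = C_f(d − h_f/2) + (T − C_f)(d − a_w/2) = 544259 × (475 − 45) + 921541 × (475 − 70.655) = 234.03 + 372.62 = 606.65 × 10⁶ N·mm.
M_n = 606.65 kN·m.

M_n ≈ 607 kN·m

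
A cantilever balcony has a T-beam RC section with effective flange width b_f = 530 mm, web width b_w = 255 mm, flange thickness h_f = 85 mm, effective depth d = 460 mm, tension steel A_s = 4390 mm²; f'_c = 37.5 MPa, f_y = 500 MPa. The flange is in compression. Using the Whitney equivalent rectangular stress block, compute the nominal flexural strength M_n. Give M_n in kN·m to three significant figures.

M_n ≈ 849 kN·m

Tension: T = A_s f_y = 4390 × 500 = 2195000 N.
Try a within the flange: a = T/(0.85 f'_c b_f) = 2195000/(0.85 × 37.5 × 530) = 129.93 mm.
a = 129.93 > h_f = 85 mm: the block extends into the web. Split into flange-overhang and web parts.
C_f = 0.85 f'_c (b_f − b_w) h_f = 0.85 × 37.5 × (530 − 255) × 85 = 745078 N.
Remaining web compression depth: a_w = (T − C_f)/(0.85 f'_c b_w) = (2195000 − 745078)/(0.85 × 37.5 × 255) = 178.38 mm.
M_n = C_f(d − h_f/2) + (T − C_f)(d − a_w/2) = 745078 × (460 − 42.5) + 1449922 × (460 − 89.19) = 311.07 + 537.65 = 848.72 × 10⁶ N·mm.
M_n = 848.72 kN·m.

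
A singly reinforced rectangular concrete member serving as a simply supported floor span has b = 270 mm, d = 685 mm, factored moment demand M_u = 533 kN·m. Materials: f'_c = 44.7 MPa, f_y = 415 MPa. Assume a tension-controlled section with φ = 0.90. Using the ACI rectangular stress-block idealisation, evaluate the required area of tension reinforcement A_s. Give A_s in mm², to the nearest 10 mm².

M_n = M_u/φ = 533/0.90 = 592.222 kN·m.
With M_n = 0.85 f'_c a b (d − a/2), solve the quadratic for a:
a = d − √(d² − 2M_n/(0.85 f'_c b)) = 685 − √(685² − 2 × 592.222×10⁶/(0.85 × 44.7 × 270)) = 90.22 mm.
A_s = 0.85 f'_c a b / f_y = 0.85 × 44.7 × 90.22 × 270 / 415 = 2230.2 mm².

A_s ≈ 2230 mm²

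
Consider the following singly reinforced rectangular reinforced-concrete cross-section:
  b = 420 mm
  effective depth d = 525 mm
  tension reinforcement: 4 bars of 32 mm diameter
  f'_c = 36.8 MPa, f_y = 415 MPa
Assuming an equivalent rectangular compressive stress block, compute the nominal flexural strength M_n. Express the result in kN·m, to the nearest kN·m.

M_n ≈ 633 kN·m

A_s = 4 × 804 = 3216 mm².
T = A_s f_y = 3216 × 415 = 1334640 N = 1334.64 kN.
From C = T: a = T/(0.85 f'_c b) = 1334640/(0.85 × 36.8 × 420) = 101.59 mm.
M_n = T(d − a/2) = 1334.64 kN × (525 − 50.795) mm = 632.89 kN·m.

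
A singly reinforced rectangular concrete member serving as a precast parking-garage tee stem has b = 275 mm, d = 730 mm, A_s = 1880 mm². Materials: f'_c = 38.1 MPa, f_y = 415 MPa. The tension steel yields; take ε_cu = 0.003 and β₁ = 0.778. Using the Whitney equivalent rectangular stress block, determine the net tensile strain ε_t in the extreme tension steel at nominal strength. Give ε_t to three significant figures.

a = A_s f_y/(0.85 f'_c b) = 87.61 mm.
β₁ = 0.778, so c = a/β₁ = 87.61/0.778 = 112.61 mm.
From the linear strain diagram with ε_cu = 0.003: ε_t = 0.003 (d − c)/c = 0.003 × (730 − 112.61)/112.61 = 0.0164.
Since ε_t ≥ 0.005, the section is tension-controlled.

ε_t ≈ 0.0164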